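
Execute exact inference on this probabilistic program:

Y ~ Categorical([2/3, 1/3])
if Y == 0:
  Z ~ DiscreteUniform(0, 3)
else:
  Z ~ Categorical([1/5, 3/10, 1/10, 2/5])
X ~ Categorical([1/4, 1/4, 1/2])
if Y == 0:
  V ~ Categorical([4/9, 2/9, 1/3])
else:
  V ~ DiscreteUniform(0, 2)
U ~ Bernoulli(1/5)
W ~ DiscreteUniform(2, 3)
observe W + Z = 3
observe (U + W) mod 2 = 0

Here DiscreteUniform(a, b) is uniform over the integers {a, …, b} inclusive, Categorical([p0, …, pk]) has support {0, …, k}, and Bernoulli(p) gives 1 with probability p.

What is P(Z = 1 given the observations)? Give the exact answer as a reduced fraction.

P(Z = 1 | obs) = 32/39

Enumerate traces; 36 have nonzero weight after conditioning:
  (Y=0, Z=0, X=0, V=0, U=1, W=3) weight 1/540
  (Y=0, Z=0, X=0, V=1, U=1, W=3) weight 1/1080
  (Y=0, Z=0, X=0, V=2, U=1, W=3) weight 1/720
  (Y=0, Z=0, X=1, V=0, U=1, W=3) weight 1/540
  (Y=0, Z=0, X=1, V=1, U=1, W=3) weight 1/1080
  (Y=0, Z=0, X=1, V=2, U=1, W=3) weight 1/720
  (Y=0, Z=0, X=2, V=0, U=1, W=3) weight 1/270
  (Y=0, Z=0, X=2, V=1, U=1, W=3) weight 1/540
  (Y=0, Z=1, X=0, V=0, U=0, W=2) weight 1/135
  … 27 more
Group by Z:
  weight(Z=0) = 7/300
  weight(Z=1) = 8/75
Total weight = 7/300 + 8/75 = 13/100
P(Z=0 | obs) = 7/300 / 13/100 = 7/39
P(Z=1 | obs) = 8/75 / 13/100 = 32/39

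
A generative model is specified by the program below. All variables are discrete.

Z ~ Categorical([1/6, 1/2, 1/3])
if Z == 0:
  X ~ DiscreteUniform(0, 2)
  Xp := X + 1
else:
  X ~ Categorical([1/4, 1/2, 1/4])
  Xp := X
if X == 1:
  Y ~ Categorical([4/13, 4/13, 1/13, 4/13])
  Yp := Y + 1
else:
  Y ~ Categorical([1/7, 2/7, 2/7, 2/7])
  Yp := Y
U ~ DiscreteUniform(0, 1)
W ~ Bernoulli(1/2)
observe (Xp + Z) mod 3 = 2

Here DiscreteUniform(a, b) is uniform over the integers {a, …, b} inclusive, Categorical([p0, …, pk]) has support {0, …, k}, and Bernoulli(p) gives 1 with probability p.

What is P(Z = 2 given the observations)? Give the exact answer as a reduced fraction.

P(Z = 2 | obs) = 3/14

Enumerate traces; 48 have nonzero weight after conditioning:
  (Z=0, X=1, Y=0, U=0, W=0) weight 1/234
  (Z=0, X=1, Y=0, U=0, W=1) weight 1/234
  (Z=0, X=1, Y=0, U=1, W=0) weight 1/234
  (Z=0, X=1, Y=0, U=1, W=1) weight 1/234
  (Z=0, X=1, Y=1, U=0, W=0) weight 1/234
  (Z=0, X=1, Y=1, U=0, W=1) weight 1/234
  (Z=0, X=1, Y=1, U=1, W=0) weight 1/234
  (Z=0, X=1, Y=1, U=1, W=1) weight 1/234
  (Z=1, X=1, Y=0, U=0, W=0) weight 1/52
  (Z=2, X=0, Y=0, U=0, W=0) weight 1/336
  … 38 more
Group by Z:
  weight(Z=0) = 1/18
  weight(Z=1) = 1/4
  weight(Z=2) = 1/12
Total weight = 1/18 + 1/4 + 1/12 = 7/18
P(Z=0 | obs) = 1/18 / 7/18 = 1/7
P(Z=1 | obs) = 1/4 / 7/18 = 9/14
P(Z=2 | obs) = 1/12 / 7/18 = 3/14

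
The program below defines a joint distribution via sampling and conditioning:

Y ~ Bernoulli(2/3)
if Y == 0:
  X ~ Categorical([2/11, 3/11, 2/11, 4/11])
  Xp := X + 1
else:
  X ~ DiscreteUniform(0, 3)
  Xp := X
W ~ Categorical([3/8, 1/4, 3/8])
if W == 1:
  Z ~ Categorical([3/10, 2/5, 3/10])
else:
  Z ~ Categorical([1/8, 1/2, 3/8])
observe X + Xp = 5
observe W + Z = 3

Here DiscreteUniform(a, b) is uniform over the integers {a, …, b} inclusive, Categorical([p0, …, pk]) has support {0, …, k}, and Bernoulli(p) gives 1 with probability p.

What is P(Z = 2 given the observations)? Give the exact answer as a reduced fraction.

P(Z = 2 | obs) = 2/7

Enumerate traces; 2 have nonzero weight after conditioning:
  (Y=0, X=2, W=1, Z=2) weight 1/220
  (Y=0, X=2, W=2, Z=1) weight 1/88
Group by Z:
  weight(Z=1) = 1/88
  weight(Z=2) = 1/220
Total weight = 1/88 + 1/220 = 7/440
P(Z=1 | obs) = 1/88 / 7/440 = 5/7
P(Z=2 | obs) = 1/220 / 7/440 = 2/7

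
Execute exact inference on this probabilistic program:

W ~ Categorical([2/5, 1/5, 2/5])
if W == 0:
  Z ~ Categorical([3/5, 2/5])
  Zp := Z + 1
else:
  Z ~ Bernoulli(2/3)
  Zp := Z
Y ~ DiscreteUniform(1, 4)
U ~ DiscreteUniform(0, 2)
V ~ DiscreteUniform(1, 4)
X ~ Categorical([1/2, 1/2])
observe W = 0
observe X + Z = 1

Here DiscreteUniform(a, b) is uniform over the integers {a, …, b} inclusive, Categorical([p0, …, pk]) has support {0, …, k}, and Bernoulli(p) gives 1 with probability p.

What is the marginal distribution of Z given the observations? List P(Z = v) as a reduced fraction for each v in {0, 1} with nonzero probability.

P(Z=0) = 3/5, P(Z=1) = 2/5

Enumerate traces; 96 have nonzero weight after conditioning:
  (W=0, Z=0, Y=1, U=0, V=1, X=1) weight 1/400
  (W=0, Z=0, Y=1, U=0, V=2, X=1) weight 1/400
  (W=0, Z=0, Y=1, U=0, V=3, X=1) weight 1/400
  (W=0, Z=0, Y=1, U=0, V=4, X=1) weight 1/400
  (W=0, Z=0, Y=1, U=1, V=1, X=1) weight 1/400
  (W=0, Z=0, Y=1, U=1, V=2, X=1) weight 1/400
  (W=0, Z=0, Y=1, U=1, V=3, X=1) weight 1/400
  (W=0, Z=0, Y=1, U=1, V=4, X=1) weight 1/400
  (W=0, Z=1, Y=1, U=0, V=1, X=0) weight 1/600
  … 87 more
Group by Z:
  weight(Z=0) = 3/25
  weight(Z=1) = 2/25
Total weight = 3/25 + 2/25 = 1/5
P(Z=0 | obs) = 3/25 / 1/5 = 3/5
P(Z=1 | obs) = 2/25 / 1/5 = 2/5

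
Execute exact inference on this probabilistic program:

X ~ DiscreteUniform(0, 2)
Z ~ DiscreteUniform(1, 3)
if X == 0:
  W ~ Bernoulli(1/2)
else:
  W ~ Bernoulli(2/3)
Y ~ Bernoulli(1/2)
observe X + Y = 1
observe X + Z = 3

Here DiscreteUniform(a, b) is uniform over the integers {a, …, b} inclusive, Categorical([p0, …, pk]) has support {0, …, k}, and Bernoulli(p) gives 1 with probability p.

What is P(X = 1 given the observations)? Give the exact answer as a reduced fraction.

Enumerate traces; 4 have nonzero weight after conditioning:
  (X=0, Z=3, W=0, Y=1) weight 1/36
  (X=0, Z=3, W=1, Y=1) weight 1/36
  (X=1, Z=2, W=0, Y=0) weight 1/54
  (X=1, Z=2, W=1, Y=0) weight 1/27
Group by X:
  weight(X=0) = 1/18
  weight(X=1) = 1/18
Total weight = 1/18 + 1/18 = 1/9
P(X=0 | obs) = 1/18 / 1/9 = 1/2
P(X=1 | obs) = 1/18 / 1/9 = 1/2

P(X = 1 | obs) = 1/2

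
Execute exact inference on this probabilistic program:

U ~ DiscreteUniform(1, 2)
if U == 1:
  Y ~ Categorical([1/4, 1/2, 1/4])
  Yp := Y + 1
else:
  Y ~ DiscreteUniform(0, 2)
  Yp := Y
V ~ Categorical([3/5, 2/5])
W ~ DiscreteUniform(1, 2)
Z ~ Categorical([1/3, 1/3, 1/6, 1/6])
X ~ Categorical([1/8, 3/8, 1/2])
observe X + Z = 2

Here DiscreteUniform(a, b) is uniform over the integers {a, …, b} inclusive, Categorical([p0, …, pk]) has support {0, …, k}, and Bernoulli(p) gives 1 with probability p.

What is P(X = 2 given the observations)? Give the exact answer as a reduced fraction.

Enumerate traces; 72 have nonzero weight after conditioning:
  (U=1, Y=0, V=0, W=1, Z=0, X=2) weight 1/160
  (U=1, Y=0, V=0, W=1, Z=1, X=1) weight 3/640
  (U=1, Y=0, V=0, W=1, Z=2, X=0) weight 1/1280
  (U=1, Y=0, V=0, W=2, Z=0, X=2) weight 1/160
  (U=1, Y=0, V=0, W=2, Z=1, X=1) weight 3/640
  (U=1, Y=0, V=0, W=2, Z=2, X=0) weight 1/1280
  (U=1, Y=0, V=1, W=1, Z=0, X=2) weight 1/240
  (U=1, Y=0, V=1, W=1, Z=1, X=1) weight 1/320
  … 64 more
Group by X:
  weight(X=0) = 1/48
  weight(X=1) = 1/8
  weight(X=2) = 1/6
Total weight = 1/48 + 1/8 + 1/6 = 5/16
P(X=0 | obs) = 1/48 / 5/16 = 1/15
P(X=1 | obs) = 1/8 / 5/16 = 2/5
P(X=2 | obs) = 1/6 / 5/16 = 8/15

P(X = 2 | obs) = 8/15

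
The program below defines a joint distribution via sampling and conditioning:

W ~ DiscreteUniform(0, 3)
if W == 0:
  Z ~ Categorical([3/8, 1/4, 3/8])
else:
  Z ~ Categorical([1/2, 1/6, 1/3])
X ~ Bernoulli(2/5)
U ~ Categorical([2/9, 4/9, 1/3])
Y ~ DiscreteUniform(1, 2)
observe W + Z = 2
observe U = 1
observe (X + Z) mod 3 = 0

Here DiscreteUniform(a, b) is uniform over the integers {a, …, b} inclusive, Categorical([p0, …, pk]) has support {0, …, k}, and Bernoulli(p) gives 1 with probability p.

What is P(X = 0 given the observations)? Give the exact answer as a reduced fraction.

Enumerate traces; 4 have nonzero weight after conditioning:
  (W=0, Z=2, X=1, U=1, Y=1) weight 1/120
  (W=0, Z=2, X=1, U=1, Y=2) weight 1/120
  (W=2, Z=0, X=0, U=1, Y=1) weight 1/60
  (W=2, Z=0, X=0, U=1, Y=2) weight 1/60
Group by X:
  weight(X=0) = 1/30
  weight(X=1) = 1/60
Total weight = 1/30 + 1/60 = 1/20
P(X=0 | obs) = 1/30 / 1/20 = 2/3
P(X=1 | obs) = 1/60 / 1/20 = 1/3

P(X = 0 | obs) = 2/3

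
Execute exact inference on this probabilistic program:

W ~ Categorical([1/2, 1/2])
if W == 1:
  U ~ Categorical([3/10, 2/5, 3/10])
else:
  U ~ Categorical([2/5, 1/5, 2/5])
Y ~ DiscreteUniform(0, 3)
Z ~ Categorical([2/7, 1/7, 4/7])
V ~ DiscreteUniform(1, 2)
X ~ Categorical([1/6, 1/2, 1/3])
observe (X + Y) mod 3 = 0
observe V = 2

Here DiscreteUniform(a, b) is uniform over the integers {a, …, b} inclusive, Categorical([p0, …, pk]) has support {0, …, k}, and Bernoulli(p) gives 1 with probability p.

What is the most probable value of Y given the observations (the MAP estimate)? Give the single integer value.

argmax_v P(Y = v | obs) = 2

Enumerate traces; 72 have nonzero weight after conditioning:
  (W=0, U=0, Y=0, Z=0, V=2, X=0) weight 1/840
  (W=0, U=0, Y=0, Z=1, V=2, X=0) weight 1/1680
  (W=0, U=0, Y=0, Z=2, V=2, X=0) weight 1/420
  (W=0, U=0, Y=1, Z=0, V=2, X=2) weight 1/420
  (W=0, U=0, Y=1, Z=1, V=2, X=2) weight 1/840
  (W=0, U=0, Y=1, Z=2, V=2, X=2) weight 1/210
  (W=0, U=0, Y=2, Z=0, V=2, X=1) weight 1/280
  (W=0, U=0, Y=2, Z=1, V=2, X=1) weight 1/560
  (W=0, U=0, Y=3, Z=0, V=2, X=0) weight 1/840
  … 63 more
Group by Y:
  weight(Y=0) = 1/48
  weight(Y=1) = 1/24
  weight(Y=2) = 1/16
  weight(Y=3) = 1/48
Total weight = 1/48 + 1/24 + 1/16 + 1/48 = 7/48
P(Y=0 | obs) = 1/48 / 7/48 = 1/7
P(Y=1 | obs) = 1/24 / 7/48 = 2/7
P(Y=2 | obs) = 1/16 / 7/48 = 3/7
P(Y=3 | obs) = 1/48 / 7/48 = 1/7
argmax = 2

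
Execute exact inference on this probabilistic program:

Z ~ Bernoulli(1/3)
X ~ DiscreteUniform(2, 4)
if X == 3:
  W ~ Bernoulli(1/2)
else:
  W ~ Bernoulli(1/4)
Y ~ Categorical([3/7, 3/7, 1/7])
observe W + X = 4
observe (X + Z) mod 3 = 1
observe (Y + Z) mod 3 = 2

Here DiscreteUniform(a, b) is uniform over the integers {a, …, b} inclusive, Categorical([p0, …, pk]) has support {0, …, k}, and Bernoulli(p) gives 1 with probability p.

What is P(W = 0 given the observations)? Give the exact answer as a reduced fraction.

Enumerate traces; 2 have nonzero weight after conditioning:
  (Z=0, X=4, W=0, Y=2) weight 1/42
  (Z=1, X=3, W=1, Y=1) weight 1/42
Group by W:
  weight(W=0) = 1/42
  weight(W=1) = 1/42
Total weight = 1/42 + 1/42 = 1/21
P(W=0 | obs) = 1/42 / 1/21 = 1/2
P(W=1 | obs) = 1/42 / 1/21 = 1/2

P(W = 0 | obs) = 1/2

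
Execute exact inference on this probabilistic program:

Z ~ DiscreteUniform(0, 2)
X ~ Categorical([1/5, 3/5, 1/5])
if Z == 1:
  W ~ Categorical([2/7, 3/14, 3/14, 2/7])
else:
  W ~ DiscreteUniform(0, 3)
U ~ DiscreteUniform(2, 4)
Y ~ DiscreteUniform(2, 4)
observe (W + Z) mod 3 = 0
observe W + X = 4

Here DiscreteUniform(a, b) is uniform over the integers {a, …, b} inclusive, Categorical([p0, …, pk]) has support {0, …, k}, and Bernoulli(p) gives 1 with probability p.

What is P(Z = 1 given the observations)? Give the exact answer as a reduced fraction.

Enumerate traces; 18 have nonzero weight after conditioning:
  (Z=0, X=1, W=3, U=2, Y=2) weight 1/180
  (Z=0, X=1, W=3, U=2, Y=3) weight 1/180
  (Z=0, X=1, W=3, U=2, Y=4) weight 1/180
  (Z=0, X=1, W=3, U=3, Y=2) weight 1/180
  (Z=0, X=1, W=3, U=3, Y=3) weight 1/180
  (Z=0, X=1, W=3, U=3, Y=4) weight 1/180
  (Z=0, X=1, W=3, U=4, Y=2) weight 1/180
  (Z=0, X=1, W=3, U=4, Y=3) weight 1/180
  (Z=1, X=2, W=2, U=2, Y=2) weight 1/630
  … 9 more
Group by Z:
  weight(Z=0) = 1/20
  weight(Z=1) = 1/70
Total weight = 1/20 + 1/70 = 9/140
P(Z=0 | obs) = 1/20 / 9/140 = 7/9
P(Z=1 | obs) = 1/70 / 9/140 = 2/9

P(Z = 1 | obs) = 2/9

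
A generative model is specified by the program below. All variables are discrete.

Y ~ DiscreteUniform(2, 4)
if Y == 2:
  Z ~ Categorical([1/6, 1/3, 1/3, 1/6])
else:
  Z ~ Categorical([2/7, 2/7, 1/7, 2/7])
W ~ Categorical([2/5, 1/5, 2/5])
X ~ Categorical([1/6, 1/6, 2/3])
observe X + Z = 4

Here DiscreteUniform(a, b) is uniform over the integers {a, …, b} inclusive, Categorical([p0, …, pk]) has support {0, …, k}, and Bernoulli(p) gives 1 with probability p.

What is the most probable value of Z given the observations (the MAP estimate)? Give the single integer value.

argmax_v P(Z = v | obs) = 2

Enumerate traces; 18 have nonzero weight after conditioning:
  (Y=2, Z=2, W=0, X=2) weight 4/135
  (Y=2, Z=2, W=1, X=2) weight 2/135
  (Y=2, Z=2, W=2, X=2) weight 4/135
  (Y=2, Z=3, W=0, X=1) weight 1/270
  (Y=2, Z=3, W=1, X=1) weight 1/540
  (Y=2, Z=3, W=2, X=1) weight 1/270
  (Y=3, Z=2, W=0, X=2) weight 4/315
  (Y=3, Z=2, W=1, X=2) weight 2/315
  … 10 more
Group by Z:
  weight(Z=2) = 26/189
  weight(Z=3) = 31/756
Total weight = 26/189 + 31/756 = 5/28
P(Z=2 | obs) = 26/189 / 5/28 = 104/135
P(Z=3 | obs) = 31/756 / 5/28 = 31/135
argmax = 2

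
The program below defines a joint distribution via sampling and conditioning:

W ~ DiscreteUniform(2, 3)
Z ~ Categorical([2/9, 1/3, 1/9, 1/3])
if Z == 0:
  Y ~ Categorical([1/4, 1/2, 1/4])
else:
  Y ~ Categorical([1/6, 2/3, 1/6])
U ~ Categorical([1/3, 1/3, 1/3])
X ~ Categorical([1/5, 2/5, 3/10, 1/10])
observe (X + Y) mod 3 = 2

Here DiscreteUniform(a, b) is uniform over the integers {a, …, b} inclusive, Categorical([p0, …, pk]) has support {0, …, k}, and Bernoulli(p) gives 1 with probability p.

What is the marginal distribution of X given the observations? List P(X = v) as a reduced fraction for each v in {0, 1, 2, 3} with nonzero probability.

Enumerate traces; 96 have nonzero weight after conditioning:
  (W=2, Z=0, Y=0, U=0, X=2) weight 1/360
  (W=2, Z=0, Y=0, U=1, X=2) weight 1/360
  (W=2, Z=0, Y=0, U=2, X=2) weight 1/360
  (W=2, Z=0, Y=1, U=0, X=1) weight 1/135
  (W=2, Z=0, Y=1, U=1, X=1) weight 1/135
  (W=2, Z=0, Y=1, U=2, X=1) weight 1/135
  (W=2, Z=0, Y=2, U=0, X=0) weight 1/540
  (W=2, Z=0, Y=2, U=0, X=3) weight 1/1080
  … 88 more
Group by X:
  weight(X=0) = 1/27
  weight(X=1) = 34/135
  weight(X=2) = 1/18
  weight(X=3) = 1/54
Total weight = 1/27 + 34/135 + 1/18 + 1/54 = 49/135
P(X=0 | obs) = 1/27 / 49/135 = 5/49
P(X=1 | obs) = 34/135 / 49/135 = 34/49
P(X=2 | obs) = 1/18 / 49/135 = 15/98
P(X=3 | obs) = 1/54 / 49/135 = 5/98

P(X=0) = 5/49, P(X=1) = 34/49, P(X=2) = 15/98, P(X=3) = 5/98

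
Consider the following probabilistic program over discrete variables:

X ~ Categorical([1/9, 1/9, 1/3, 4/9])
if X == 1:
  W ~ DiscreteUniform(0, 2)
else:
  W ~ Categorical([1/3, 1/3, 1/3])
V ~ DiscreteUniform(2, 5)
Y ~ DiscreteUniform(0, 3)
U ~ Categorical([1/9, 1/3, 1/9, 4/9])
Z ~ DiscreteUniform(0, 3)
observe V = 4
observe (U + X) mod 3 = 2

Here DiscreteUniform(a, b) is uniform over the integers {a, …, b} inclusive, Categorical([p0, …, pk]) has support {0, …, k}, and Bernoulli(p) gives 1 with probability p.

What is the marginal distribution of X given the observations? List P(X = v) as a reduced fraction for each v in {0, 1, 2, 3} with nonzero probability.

Enumerate traces; 240 have nonzero weight after conditioning:
  (X=0, W=0, V=4, Y=0, U=2, Z=0) weight 1/15552
  (X=0, W=0, V=4, Y=0, U=2, Z=1) weight 1/15552
  (X=0, W=0, V=4, Y=0, U=2, Z=2) weight 1/15552
  (X=0, W=0, V=4, Y=0, U=2, Z=3) weight 1/15552
  (X=0, W=0, V=4, Y=1, U=2, Z=0) weight 1/15552
  (X=0, W=0, V=4, Y=1, U=2, Z=1) weight 1/15552
  (X=0, W=0, V=4, Y=1, U=2, Z=2) weight 1/15552
  (X=0, W=0, V=4, Y=1, U=2, Z=3) weight 1/15552
  (X=1, W=0, V=4, Y=0, U=1, Z=0) weight 1/5184
  (X=2, W=0, V=4, Y=0, U=0, Z=0) weight 1/5184
  … 230 more
Group by X:
  weight(X=0) = 1/324
  weight(X=1) = 1/108
  weight(X=2) = 5/108
  weight(X=3) = 1/81
Total weight = 1/324 + 1/108 + 5/108 + 1/81 = 23/324
P(X=0 | obs) = 1/324 / 23/324 = 1/23
P(X=1 | obs) = 1/108 / 23/324 = 3/23
P(X=2 | obs) = 5/108 / 23/324 = 15/23
P(X=3 | obs) = 1/81 / 23/324 = 4/23

P(X=0) = 1/23, P(X=1) = 3/23, P(X=2) = 15/23, P(X=3) = 4/23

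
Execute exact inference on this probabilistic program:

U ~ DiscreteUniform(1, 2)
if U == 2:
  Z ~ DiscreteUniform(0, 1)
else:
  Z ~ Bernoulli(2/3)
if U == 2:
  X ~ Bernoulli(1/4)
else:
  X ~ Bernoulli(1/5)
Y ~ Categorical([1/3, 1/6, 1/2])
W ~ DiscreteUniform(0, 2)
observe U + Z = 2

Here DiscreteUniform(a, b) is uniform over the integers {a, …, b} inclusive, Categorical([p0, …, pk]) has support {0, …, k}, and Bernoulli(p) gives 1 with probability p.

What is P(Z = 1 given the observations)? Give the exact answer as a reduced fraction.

Enumerate traces; 36 have nonzero weight after conditioning:
  (U=1, Z=1, X=0, Y=0, W=0) weight 4/135
  (U=1, Z=1, X=0, Y=0, W=1) weight 4/135
  (U=1, Z=1, X=0, Y=0, W=2) weight 4/135
  (U=1, Z=1, X=0, Y=1, W=0) weight 2/135
  (U=1, Z=1, X=0, Y=1, W=1) weight 2/135
  (U=1, Z=1, X=0, Y=1, W=2) weight 2/135
  (U=1, Z=1, X=0, Y=2, W=0) weight 2/45
  (U=1, Z=1, X=0, Y=2, W=1) weight 2/45
  (U=2, Z=0, X=0, Y=0, W=0) weight 1/48
  … 27 more
Group by Z:
  weight(Z=0) = 1/4
  weight(Z=1) = 1/3
Total weight = 1/4 + 1/3 = 7/12
P(Z=0 | obs) = 1/4 / 7/12 = 3/7
P(Z=1 | obs) = 1/3 / 7/12 = 4/7

P(Z = 1 | obs) = 4/7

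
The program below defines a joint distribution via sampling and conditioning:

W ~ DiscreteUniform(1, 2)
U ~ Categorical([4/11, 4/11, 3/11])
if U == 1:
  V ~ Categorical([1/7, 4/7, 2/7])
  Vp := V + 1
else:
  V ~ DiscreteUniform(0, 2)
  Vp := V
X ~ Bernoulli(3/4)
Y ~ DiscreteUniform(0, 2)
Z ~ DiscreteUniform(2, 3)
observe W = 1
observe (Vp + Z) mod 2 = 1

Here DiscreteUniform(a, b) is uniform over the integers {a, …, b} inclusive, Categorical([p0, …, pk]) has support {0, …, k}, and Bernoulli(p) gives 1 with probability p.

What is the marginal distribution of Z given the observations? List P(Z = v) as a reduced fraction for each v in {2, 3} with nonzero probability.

P(Z=2) = 85/231, P(Z=3) = 146/231

Enumerate traces; 54 have nonzero weight after conditioning:
  (W=1, U=0, V=0, X=0, Y=0, Z=3) weight 1/396
  (W=1, U=0, V=0, X=0, Y=1, Z=3) weight 1/396
  (W=1, U=0, V=0, X=0, Y=2, Z=3) weight 1/396
  (W=1, U=0, V=0, X=1, Y=0, Z=3) weight 1/132
  (W=1, U=0, V=0, X=1, Y=1, Z=3) weight 1/132
  (W=1, U=0, V=0, X=1, Y=2, Z=3) weight 1/132
  (W=1, U=0, V=1, X=0, Y=0, Z=2) weight 1/396
  (W=1, U=0, V=1, X=0, Y=1, Z=2) weight 1/396
  … 46 more
Group by Z:
  weight(Z=2) = 85/924
  weight(Z=3) = 73/462
Total weight = 85/924 + 73/462 = 1/4
P(Z=2 | obs) = 85/924 / 1/4 = 85/231
P(Z=3 | obs) = 73/462 / 1/4 = 146/231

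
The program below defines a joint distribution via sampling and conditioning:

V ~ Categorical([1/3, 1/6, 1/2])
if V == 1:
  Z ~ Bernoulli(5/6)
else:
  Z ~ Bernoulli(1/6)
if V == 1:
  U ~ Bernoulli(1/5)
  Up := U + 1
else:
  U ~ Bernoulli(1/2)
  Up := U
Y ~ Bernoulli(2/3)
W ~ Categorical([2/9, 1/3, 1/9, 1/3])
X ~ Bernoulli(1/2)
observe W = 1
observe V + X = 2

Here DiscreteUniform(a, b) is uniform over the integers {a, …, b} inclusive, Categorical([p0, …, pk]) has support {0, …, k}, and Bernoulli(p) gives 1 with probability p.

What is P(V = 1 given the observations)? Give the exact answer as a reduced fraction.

Enumerate traces; 16 have nonzero weight after conditioning:
  (V=1, Z=0, U=0, Y=0, W=1, X=1) weight 1/810
  (V=1, Z=0, U=0, Y=1, W=1, X=1) weight 1/405
  (V=1, Z=0, U=1, Y=0, W=1, X=1) weight 1/3240
  (V=1, Z=0, U=1, Y=1, W=1, X=1) weight 1/1620
  (V=1, Z=1, U=0, Y=0, W=1, X=1) weight 1/162
  (V=1, Z=1, U=0, Y=1, W=1, X=1) weight 1/81
  (V=1, Z=1, U=1, Y=0, W=1, X=1) weight 1/648
  (V=1, Z=1, U=1, Y=1, W=1, X=1) weight 1/324
  (V=2, Z=0, U=0, Y=0, W=1, X=0) weight 5/432
  … 7 more
Group by V:
  weight(V=1) = 1/36
  weight(V=2) = 1/12
Total weight = 1/36 + 1/12 = 1/9
P(V=1 | obs) = 1/36 / 1/9 = 1/4
P(V=2 | obs) = 1/12 / 1/9 = 3/4

P(V = 1 | obs) = 1/4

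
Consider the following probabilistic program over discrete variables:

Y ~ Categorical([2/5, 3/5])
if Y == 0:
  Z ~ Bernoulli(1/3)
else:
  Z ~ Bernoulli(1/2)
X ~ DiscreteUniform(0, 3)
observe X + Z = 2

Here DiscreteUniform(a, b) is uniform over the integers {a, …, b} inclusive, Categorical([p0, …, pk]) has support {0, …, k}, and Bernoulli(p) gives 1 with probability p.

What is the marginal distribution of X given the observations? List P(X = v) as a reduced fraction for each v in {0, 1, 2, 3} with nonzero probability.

Enumerate traces; 4 have nonzero weight after conditioning:
  (Y=0, Z=0, X=2) weight 1/15
  (Y=0, Z=1, X=1) weight 1/30
  (Y=1, Z=0, X=2) weight 3/40
  (Y=1, Z=1, X=1) weight 3/40
Group by X:
  weight(X=1) = 13/120
  weight(X=2) = 17/120
Total weight = 13/120 + 17/120 = 1/4
P(X=1 | obs) = 13/120 / 1/4 = 13/30
P(X=2 | obs) = 17/120 / 1/4 = 17/30

P(X=1) = 13/30, P(X=2) = 17/30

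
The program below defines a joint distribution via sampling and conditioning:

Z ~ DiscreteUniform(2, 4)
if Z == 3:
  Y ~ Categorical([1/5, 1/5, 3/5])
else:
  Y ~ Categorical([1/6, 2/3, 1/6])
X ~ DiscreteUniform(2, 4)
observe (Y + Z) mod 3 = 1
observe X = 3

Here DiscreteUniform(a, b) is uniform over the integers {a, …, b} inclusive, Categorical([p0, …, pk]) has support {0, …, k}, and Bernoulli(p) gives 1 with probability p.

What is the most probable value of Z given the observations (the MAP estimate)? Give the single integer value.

argmax_v P(Z = v | obs) = 3

Enumerate traces; 3 have nonzero weight after conditioning:
  (Z=2, Y=2, X=3) weight 1/54
  (Z=3, Y=1, X=3) weight 1/45
  (Z=4, Y=0, X=3) weight 1/54
Group by Z:
  weight(Z=2) = 1/54
  weight(Z=3) = 1/45
  weight(Z=4) = 1/54
Total weight = 1/54 + 1/45 + 1/54 = 8/135
P(Z=2 | obs) = 1/54 / 8/135 = 5/16
P(Z=3 | obs) = 1/45 / 8/135 = 3/8
P(Z=4 | obs) = 1/54 / 8/135 = 5/16
argmax = 3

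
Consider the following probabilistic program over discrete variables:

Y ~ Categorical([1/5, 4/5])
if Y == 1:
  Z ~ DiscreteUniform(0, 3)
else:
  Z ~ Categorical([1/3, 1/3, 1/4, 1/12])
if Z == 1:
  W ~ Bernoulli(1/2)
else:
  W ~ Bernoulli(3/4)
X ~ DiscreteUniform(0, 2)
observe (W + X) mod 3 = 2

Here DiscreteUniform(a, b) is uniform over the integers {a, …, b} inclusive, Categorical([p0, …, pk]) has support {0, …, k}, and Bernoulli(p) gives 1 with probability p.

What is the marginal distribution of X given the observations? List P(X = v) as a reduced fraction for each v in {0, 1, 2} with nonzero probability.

Enumerate traces; 16 have nonzero weight after conditioning:
  (Y=0, Z=0, W=0, X=2) weight 1/180
  (Y=0, Z=0, W=1, X=1) weight 1/60
  (Y=0, Z=1, W=0, X=2) weight 1/90
  (Y=0, Z=1, W=1, X=1) weight 1/90
  (Y=0, Z=2, W=0, X=2) weight 1/240
  (Y=0, Z=2, W=1, X=1) weight 1/80
  (Y=0, Z=3, W=0, X=2) weight 1/720
  (Y=0, Z=3, W=1, X=1) weight 1/240
  … 8 more
Group by X:
  weight(X=1) = 41/180
  weight(X=2) = 19/180
Total weight = 41/180 + 19/180 = 1/3
P(X=1 | obs) = 41/180 / 1/3 = 41/60
P(X=2 | obs) = 19/180 / 1/3 = 19/60

P(X=1) = 41/60, P(X=2) = 19/60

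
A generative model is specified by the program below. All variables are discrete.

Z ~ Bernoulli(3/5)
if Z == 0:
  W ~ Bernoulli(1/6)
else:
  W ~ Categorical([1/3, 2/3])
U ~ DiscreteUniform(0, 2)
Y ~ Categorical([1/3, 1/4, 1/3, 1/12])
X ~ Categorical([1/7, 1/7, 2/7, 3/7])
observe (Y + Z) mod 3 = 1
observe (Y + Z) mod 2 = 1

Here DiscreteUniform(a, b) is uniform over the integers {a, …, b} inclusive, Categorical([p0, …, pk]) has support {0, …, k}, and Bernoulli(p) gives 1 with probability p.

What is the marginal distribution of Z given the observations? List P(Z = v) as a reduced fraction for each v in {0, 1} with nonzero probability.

Enumerate traces; 48 have nonzero weight after conditioning:
  (Z=0, W=0, U=0, Y=1, X=0) weight 1/252
  (Z=0, W=0, U=0, Y=1, X=1) weight 1/252
  (Z=0, W=0, U=0, Y=1, X=2) weight 1/126
  (Z=0, W=0, U=0, Y=1, X=3) weight 1/84
  (Z=0, W=0, U=1, Y=1, X=0) weight 1/252
  (Z=0, W=0, U=1, Y=1, X=1) weight 1/252
  (Z=0, W=0, U=1, Y=1, X=2) weight 1/126
  (Z=0, W=0, U=1, Y=1, X=3) weight 1/84
  (Z=1, W=0, U=0, Y=0, X=0) weight 1/315
  … 39 more
Group by Z:
  weight(Z=0) = 1/10
  weight(Z=1) = 1/5
Total weight = 1/10 + 1/5 = 3/10
P(Z=0 | obs) = 1/10 / 3/10 = 1/3
P(Z=1 | obs) = 1/5 / 3/10 = 2/3

P(Z=0) = 1/3, P(Z=1) = 2/3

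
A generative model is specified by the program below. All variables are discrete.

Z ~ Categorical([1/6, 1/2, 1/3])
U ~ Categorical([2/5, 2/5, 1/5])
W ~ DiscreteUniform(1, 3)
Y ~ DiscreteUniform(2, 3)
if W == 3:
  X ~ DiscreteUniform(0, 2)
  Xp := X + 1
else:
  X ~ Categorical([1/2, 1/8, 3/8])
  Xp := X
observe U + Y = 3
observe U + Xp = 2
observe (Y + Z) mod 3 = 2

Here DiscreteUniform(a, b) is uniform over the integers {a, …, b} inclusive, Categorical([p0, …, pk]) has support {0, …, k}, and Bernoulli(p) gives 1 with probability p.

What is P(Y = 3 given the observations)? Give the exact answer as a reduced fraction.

P(Y = 3 | obs) = 26/33

Enumerate traces; 6 have nonzero weight after conditioning:
  (Z=0, U=1, W=1, Y=2, X=1) weight 1/720
  (Z=0, U=1, W=2, Y=2, X=1) weight 1/720
  (Z=0, U=1, W=3, Y=2, X=0) weight 1/270
  (Z=2, U=0, W=1, Y=3, X=2) weight 1/120
  (Z=2, U=0, W=2, Y=3, X=2) weight 1/120
  (Z=2, U=0, W=3, Y=3, X=1) weight 1/135
Group by Y:
  weight(Y=2) = 7/1080
  weight(Y=3) = 13/540
Total weight = 7/1080 + 13/540 = 11/360
P(Y=2 | obs) = 7/1080 / 11/360 = 7/33
P(Y=3 | obs) = 13/540 / 11/360 = 26/33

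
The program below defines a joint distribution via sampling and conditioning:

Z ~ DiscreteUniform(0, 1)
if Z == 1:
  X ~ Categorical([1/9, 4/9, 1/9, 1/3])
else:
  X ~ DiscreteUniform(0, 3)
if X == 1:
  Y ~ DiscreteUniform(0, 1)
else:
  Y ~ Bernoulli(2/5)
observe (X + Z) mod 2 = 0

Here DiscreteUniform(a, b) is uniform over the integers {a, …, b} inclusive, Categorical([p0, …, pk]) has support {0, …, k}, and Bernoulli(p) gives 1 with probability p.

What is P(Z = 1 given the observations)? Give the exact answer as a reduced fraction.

P(Z = 1 | obs) = 14/23

Enumerate traces; 8 have nonzero weight after conditioning:
  (Z=0, X=0, Y=0) weight 3/40
  (Z=0, X=0, Y=1) weight 1/20
  (Z=0, X=2, Y=0) weight 3/40
  (Z=0, X=2, Y=1) weight 1/20
  (Z=1, X=1, Y=0) weight 1/9
  (Z=1, X=1, Y=1) weight 1/9
  (Z=1, X=3, Y=0) weight 1/10
  (Z=1, X=3, Y=1) weight 1/15
Group by Z:
  weight(Z=0) = 1/4
  weight(Z=1) = 7/18
Total weight = 1/4 + 7/18 = 23/36
P(Z=0 | obs) = 1/4 / 23/36 = 9/23
P(Z=1 | obs) = 7/18 / 23/36 = 14/23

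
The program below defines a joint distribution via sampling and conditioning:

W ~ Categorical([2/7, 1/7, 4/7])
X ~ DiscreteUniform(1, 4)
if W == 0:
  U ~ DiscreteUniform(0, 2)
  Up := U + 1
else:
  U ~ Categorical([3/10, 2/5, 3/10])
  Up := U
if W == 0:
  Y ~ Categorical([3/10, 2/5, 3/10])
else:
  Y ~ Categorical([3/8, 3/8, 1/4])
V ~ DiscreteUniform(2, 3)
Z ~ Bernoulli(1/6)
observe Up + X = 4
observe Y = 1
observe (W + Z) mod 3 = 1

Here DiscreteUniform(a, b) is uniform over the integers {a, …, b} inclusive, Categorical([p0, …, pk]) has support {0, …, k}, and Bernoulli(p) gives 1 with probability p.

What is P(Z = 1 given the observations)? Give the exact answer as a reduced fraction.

Enumerate traces; 12 have nonzero weight after conditioning:
  (W=0, X=1, U=2, Y=1, V=2, Z=1) weight 1/1260
  (W=0, X=1, U=2, Y=1, V=3, Z=1) weight 1/1260
  (W=0, X=2, U=1, Y=1, V=2, Z=1) weight 1/1260
  (W=0, X=2, U=1, Y=1, V=3, Z=1) weight 1/1260
  (W=0, X=3, U=0, Y=1, V=2, Z=1) weight 1/1260
  (W=0, X=3, U=0, Y=1, V=3, Z=1) weight 1/1260
  (W=1, X=2, U=2, Y=1, V=2, Z=0) weight 3/1792
  (W=1, X=2, U=2, Y=1, V=3, Z=0) weight 3/1792
  … 4 more
Group by Z:
  weight(Z=0) = 5/448
  weight(Z=1) = 1/210
Total weight = 5/448 + 1/210 = 107/6720
P(Z=0 | obs) = 5/448 / 107/6720 = 75/107
P(Z=1 | obs) = 1/210 / 107/6720 = 32/107

P(Z = 1 | obs) = 32/107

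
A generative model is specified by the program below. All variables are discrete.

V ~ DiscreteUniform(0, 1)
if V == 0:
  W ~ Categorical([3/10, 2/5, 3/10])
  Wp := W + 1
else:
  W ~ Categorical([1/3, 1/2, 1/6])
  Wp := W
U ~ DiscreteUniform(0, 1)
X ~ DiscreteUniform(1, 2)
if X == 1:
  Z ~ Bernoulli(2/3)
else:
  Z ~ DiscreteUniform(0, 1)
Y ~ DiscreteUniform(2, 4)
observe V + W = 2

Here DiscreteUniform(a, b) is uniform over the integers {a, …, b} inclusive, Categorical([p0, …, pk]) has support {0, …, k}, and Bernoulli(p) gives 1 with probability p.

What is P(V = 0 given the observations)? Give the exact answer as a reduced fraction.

Enumerate traces; 48 have nonzero weight after conditioning:
  (V=0, W=2, U=0, X=1, Z=0, Y=2) weight 1/240
  (V=0, W=2, U=0, X=1, Z=0, Y=3) weight 1/240
  (V=0, W=2, U=0, X=1, Z=0, Y=4) weight 1/240
  (V=0, W=2, U=0, X=1, Z=1, Y=2) weight 1/120
  (V=0, W=2, U=0, X=1, Z=1, Y=3) weight 1/120
  (V=0, W=2, U=0, X=1, Z=1, Y=4) weight 1/120
  (V=0, W=2, U=0, X=2, Z=0, Y=2) weight 1/160
  (V=0, W=2, U=0, X=2, Z=0, Y=3) weight 1/160
  (V=1, W=1, U=0, X=1, Z=0, Y=2) weight 1/144
  … 39 more
Group by V:
  weight(V=0) = 3/20
  weight(V=1) = 1/4
Total weight = 3/20 + 1/4 = 2/5
P(V=0 | obs) = 3/20 / 2/5 = 3/8
P(V=1 | obs) = 1/4 / 2/5 = 5/8

P(V = 0 | obs) = 3/8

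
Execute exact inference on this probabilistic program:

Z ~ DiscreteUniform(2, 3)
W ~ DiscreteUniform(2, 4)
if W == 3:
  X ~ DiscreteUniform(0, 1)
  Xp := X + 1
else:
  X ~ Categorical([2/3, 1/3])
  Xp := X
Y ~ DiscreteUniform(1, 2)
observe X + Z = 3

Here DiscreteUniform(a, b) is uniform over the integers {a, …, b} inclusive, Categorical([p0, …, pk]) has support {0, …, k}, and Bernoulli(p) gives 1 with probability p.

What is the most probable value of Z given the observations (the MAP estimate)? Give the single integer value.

argmax_v P(Z = v | obs) = 3

Enumerate traces; 12 have nonzero weight after conditioning:
  (Z=2, W=2, X=1, Y=1) weight 1/36
  (Z=2, W=2, X=1, Y=2) weight 1/36
  (Z=2, W=3, X=1, Y=1) weight 1/24
  (Z=2, W=3, X=1, Y=2) weight 1/24
  (Z=2, W=4, X=1, Y=1) weight 1/36
  (Z=2, W=4, X=1, Y=2) weight 1/36
  (Z=3, W=2, X=0, Y=1) weight 1/18
  (Z=3, W=2, X=0, Y=2) weight 1/18
  … 4 more
Group by Z:
  weight(Z=2) = 7/36
  weight(Z=3) = 11/36
Total weight = 7/36 + 11/36 = 1/2
P(Z=2 | obs) = 7/36 / 1/2 = 7/18
P(Z=3 | obs) = 11/36 / 1/2 = 11/18
argmax = 3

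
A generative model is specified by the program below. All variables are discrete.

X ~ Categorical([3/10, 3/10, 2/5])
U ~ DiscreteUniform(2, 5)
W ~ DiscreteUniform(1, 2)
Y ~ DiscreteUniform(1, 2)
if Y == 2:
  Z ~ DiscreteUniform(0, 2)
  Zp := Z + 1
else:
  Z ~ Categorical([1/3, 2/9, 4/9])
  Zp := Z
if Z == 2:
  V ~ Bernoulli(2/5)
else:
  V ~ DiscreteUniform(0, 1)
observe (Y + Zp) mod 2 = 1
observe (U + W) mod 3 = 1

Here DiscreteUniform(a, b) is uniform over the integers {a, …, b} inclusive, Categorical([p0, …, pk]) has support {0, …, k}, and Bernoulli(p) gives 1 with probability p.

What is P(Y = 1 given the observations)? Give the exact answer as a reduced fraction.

P(Y = 1 | obs) = 7/13

Enumerate traces; 72 have nonzero weight after conditioning:
  (X=0, U=2, W=2, Y=1, Z=0, V=0) weight 1/320
  (X=0, U=2, W=2, Y=1, Z=0, V=1) weight 1/320
  (X=0, U=2, W=2, Y=1, Z=2, V=0) weight 1/200
  (X=0, U=2, W=2, Y=1, Z=2, V=1) weight 1/300
  (X=0, U=2, W=2, Y=2, Z=0, V=0) weight 1/320
  (X=0, U=2, W=2, Y=2, Z=0, V=1) weight 1/320
  (X=0, U=2, W=2, Y=2, Z=2, V=0) weight 3/800
  (X=0, U=2, W=2, Y=2, Z=2, V=1) weight 1/400
  … 64 more
Group by Y:
  weight(Y=1) = 7/48
  weight(Y=2) = 1/8
Total weight = 7/48 + 1/8 = 13/48
P(Y=1 | obs) = 7/48 / 13/48 = 7/13
P(Y=2 | obs) = 1/8 / 13/48 = 6/13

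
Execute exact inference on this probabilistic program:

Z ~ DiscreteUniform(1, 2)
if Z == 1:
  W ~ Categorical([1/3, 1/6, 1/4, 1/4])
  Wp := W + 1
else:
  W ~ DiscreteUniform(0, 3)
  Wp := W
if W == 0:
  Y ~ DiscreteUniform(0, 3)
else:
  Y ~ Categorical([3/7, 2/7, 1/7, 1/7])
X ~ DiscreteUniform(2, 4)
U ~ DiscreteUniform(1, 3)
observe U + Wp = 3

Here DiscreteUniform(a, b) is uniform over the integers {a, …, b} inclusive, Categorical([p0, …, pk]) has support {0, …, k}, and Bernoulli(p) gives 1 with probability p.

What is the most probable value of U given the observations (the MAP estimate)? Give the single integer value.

Enumerate traces; 60 have nonzero weight after conditioning:
  (Z=1, W=0, Y=0, X=2, U=2) weight 1/216
  (Z=1, W=0, Y=0, X=3, U=2) weight 1/216
  (Z=1, W=0, Y=0, X=4, U=2) weight 1/216
  (Z=1, W=0, Y=1, X=2, U=2) weight 1/216
  (Z=1, W=0, Y=1, X=3, U=2) weight 1/216
  (Z=1, W=0, Y=1, X=4, U=2) weight 1/216
  (Z=1, W=0, Y=2, X=2, U=2) weight 1/216
  (Z=1, W=0, Y=2, X=3, U=2) weight 1/216
  (Z=1, W=1, Y=0, X=2, U=1) weight 1/252
  (Z=2, W=0, Y=0, X=2, U=3) weight 1/288
  … 50 more
Group by U:
  weight(U=1) = 5/72
  weight(U=2) = 7/72
  weight(U=3) = 1/24
Total weight = 5/72 + 7/72 + 1/24 = 5/24
P(U=1 | obs) = 5/72 / 5/24 = 1/3
P(U=2 | obs) = 7/72 / 5/24 = 7/15
P(U=3 | obs) = 1/24 / 5/24 = 1/5
argmax = 2

argmax_v P(U = v | obs) = 2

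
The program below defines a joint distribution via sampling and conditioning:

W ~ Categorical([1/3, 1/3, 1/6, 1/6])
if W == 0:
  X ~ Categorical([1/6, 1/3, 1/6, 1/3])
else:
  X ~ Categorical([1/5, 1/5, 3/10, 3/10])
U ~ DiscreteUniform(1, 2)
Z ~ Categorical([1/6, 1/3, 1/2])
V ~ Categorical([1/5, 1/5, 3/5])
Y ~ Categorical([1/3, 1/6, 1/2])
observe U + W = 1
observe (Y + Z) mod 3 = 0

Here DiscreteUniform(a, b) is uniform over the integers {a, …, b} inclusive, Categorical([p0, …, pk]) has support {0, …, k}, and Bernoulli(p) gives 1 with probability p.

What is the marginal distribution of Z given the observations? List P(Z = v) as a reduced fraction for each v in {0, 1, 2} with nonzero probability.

Enumerate traces; 36 have nonzero weight after conditioning:
  (W=0, X=0, U=1, Z=0, V=0, Y=0) weight 1/3240
  (W=0, X=0, U=1, Z=0, V=1, Y=0) weight 1/3240
  (W=0, X=0, U=1, Z=0, V=2, Y=0) weight 1/1080
  (W=0, X=0, U=1, Z=1, V=0, Y=2) weight 1/1080
  (W=0, X=0, U=1, Z=1, V=1, Y=2) weight 1/1080
  (W=0, X=0, U=1, Z=1, V=2, Y=2) weight 1/360
  (W=0, X=0, U=1, Z=2, V=0, Y=1) weight 1/2160
  (W=0, X=0, U=1, Z=2, V=1, Y=1) weight 1/2160
  … 28 more
Group by Z:
  weight(Z=0) = 1/108
  weight(Z=1) = 1/36
  weight(Z=2) = 1/72
Total weight = 1/108 + 1/36 + 1/72 = 11/216
P(Z=0 | obs) = 1/108 / 11/216 = 2/11
P(Z=1 | obs) = 1/36 / 11/216 = 6/11
P(Z=2 | obs) = 1/72 / 11/216 = 3/11

P(Z=0) = 2/11, P(Z=1) = 6/11, P(Z=2) = 3/11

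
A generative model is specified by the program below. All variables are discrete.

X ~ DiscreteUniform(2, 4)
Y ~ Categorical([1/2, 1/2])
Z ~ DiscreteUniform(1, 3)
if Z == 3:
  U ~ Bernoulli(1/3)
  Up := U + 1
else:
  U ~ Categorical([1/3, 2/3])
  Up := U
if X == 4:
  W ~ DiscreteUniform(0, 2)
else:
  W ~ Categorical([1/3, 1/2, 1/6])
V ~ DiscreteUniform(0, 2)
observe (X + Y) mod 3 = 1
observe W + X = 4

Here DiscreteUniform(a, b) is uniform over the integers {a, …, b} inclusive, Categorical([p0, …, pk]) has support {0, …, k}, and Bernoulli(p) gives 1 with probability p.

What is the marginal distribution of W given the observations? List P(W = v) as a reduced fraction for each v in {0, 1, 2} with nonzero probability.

P(W=0) = 2/5, P(W=1) = 3/5

Enumerate traces; 36 have nonzero weight after conditioning:
  (X=3, Y=1, Z=1, U=0, W=1, V=0) weight 1/324
  (X=3, Y=1, Z=1, U=0, W=1, V=1) weight 1/324
  (X=3, Y=1, Z=1, U=0, W=1, V=2) weight 1/324
  (X=3, Y=1, Z=1, U=1, W=1, V=0) weight 1/162
  (X=3, Y=1, Z=1, U=1, W=1, V=1) weight 1/162
  (X=3, Y=1, Z=1, U=1, W=1, V=2) weight 1/162
  (X=3, Y=1, Z=2, U=0, W=1, V=0) weight 1/324
  (X=3, Y=1, Z=2, U=0, W=1, V=1) weight 1/324
  (X=4, Y=0, Z=1, U=0, W=0, V=0) weight 1/486
  … 27 more
Group by W:
  weight(W=0) = 1/18
  weight(W=1) = 1/12
Total weight = 1/18 + 1/12 = 5/36
P(W=0 | obs) = 1/18 / 5/36 = 2/5
P(W=1 | obs) = 1/12 / 5/36 = 3/5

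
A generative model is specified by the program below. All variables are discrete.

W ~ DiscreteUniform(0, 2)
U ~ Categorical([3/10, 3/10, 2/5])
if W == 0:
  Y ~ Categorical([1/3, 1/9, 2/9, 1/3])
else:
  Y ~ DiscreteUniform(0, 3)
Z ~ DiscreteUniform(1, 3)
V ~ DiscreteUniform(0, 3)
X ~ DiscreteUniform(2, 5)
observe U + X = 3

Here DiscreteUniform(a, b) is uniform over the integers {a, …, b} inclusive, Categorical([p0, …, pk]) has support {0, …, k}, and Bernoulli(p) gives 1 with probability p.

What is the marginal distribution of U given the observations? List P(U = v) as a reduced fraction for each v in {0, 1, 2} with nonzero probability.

Enumerate traces; 288 have nonzero weight after conditioning:
  (W=0, U=0, Y=0, Z=1, V=0, X=3) weight 1/1440
  (W=0, U=0, Y=0, Z=1, V=1, X=3) weight 1/1440
  (W=0, U=0, Y=0, Z=1, V=2, X=3) weight 1/1440
  (W=0, U=0, Y=0, Z=1, V=3, X=3) weight 1/1440
  (W=0, U=0, Y=0, Z=2, V=0, X=3) weight 1/1440
  (W=0, U=0, Y=0, Z=2, V=1, X=3) weight 1/1440
  (W=0, U=0, Y=0, Z=2, V=2, X=3) weight 1/1440
  (W=0, U=0, Y=0, Z=2, V=3, X=3) weight 1/1440
  (W=0, U=1, Y=0, Z=1, V=0, X=2) weight 1/1440
  … 279 more
Group by U:
  weight(U=0) = 3/40
  weight(U=1) = 3/40
Total weight = 3/40 + 3/40 = 3/20
P(U=0 | obs) = 3/40 / 3/20 = 1/2
P(U=1 | obs) = 3/40 / 3/20 = 1/2

P(U=0) = 1/2, P(U=1) = 1/2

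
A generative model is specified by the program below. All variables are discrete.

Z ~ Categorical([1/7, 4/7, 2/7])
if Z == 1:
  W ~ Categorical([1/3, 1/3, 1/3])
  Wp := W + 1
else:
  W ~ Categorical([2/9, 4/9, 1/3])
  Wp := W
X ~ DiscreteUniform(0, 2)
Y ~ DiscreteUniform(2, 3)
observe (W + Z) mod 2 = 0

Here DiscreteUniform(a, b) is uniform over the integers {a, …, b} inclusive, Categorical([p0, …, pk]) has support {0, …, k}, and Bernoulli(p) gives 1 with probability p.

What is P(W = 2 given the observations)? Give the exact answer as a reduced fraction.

P(W = 2 | obs) = 1/3

Enumerate traces; 30 have nonzero weight after conditioning:
  (Z=0, W=0, X=0, Y=2) weight 1/189
  (Z=0, W=0, X=0, Y=3) weight 1/189
  (Z=0, W=0, X=1, Y=2) weight 1/189
  (Z=0, W=0, X=1, Y=3) weight 1/189
  (Z=0, W=0, X=2, Y=2) weight 1/189
  (Z=0, W=0, X=2, Y=3) weight 1/189
  (Z=0, W=2, X=0, Y=2) weight 1/126
  (Z=0, W=2, X=0, Y=3) weight 1/126
  (Z=1, W=1, X=0, Y=2) weight 2/63
  … 21 more
Group by W:
  weight(W=0) = 2/21
  weight(W=1) = 4/21
  weight(W=2) = 1/7
Total weight = 2/21 + 4/21 + 1/7 = 3/7
P(W=0 | obs) = 2/21 / 3/7 = 2/9
P(W=1 | obs) = 4/21 / 3/7 = 4/9
P(W=2 | obs) = 1/7 / 3/7 = 1/3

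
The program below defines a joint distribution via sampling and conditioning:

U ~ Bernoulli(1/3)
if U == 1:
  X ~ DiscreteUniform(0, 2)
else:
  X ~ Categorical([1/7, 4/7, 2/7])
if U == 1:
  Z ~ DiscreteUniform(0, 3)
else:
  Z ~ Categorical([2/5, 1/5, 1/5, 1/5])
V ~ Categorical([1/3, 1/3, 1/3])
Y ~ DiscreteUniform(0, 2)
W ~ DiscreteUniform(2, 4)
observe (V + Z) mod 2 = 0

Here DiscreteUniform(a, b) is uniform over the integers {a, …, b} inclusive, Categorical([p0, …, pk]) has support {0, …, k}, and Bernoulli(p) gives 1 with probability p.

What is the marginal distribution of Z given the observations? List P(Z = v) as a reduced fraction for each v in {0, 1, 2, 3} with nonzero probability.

Enumerate traces; 324 have nonzero weight after conditioning:
  (U=0, X=0, Z=0, V=0, Y=0, W=2) weight 4/2835
  (U=0, X=0, Z=0, V=0, Y=0, W=3) weight 4/2835
  (U=0, X=0, Z=0, V=0, Y=0, W=4) weight 4/2835
  (U=0, X=0, Z=0, V=0, Y=1, W=2) weight 4/2835
  (U=0, X=0, Z=0, V=0, Y=1, W=3) weight 4/2835
  (U=0, X=0, Z=0, V=0, Y=1, W=4) weight 4/2835
  (U=0, X=0, Z=0, V=0, Y=2, W=2) weight 4/2835
  (U=0, X=0, Z=0, V=0, Y=2, W=3) weight 4/2835
  (U=0, X=0, Z=1, V=1, Y=0, W=2) weight 2/2835
  (U=0, X=0, Z=2, V=0, Y=0, W=2) weight 2/2835
  … 314 more
Group by Z:
  weight(Z=0) = 7/30
  weight(Z=1) = 13/180
  weight(Z=2) = 13/90
  weight(Z=3) = 13/180
Total weight = 7/30 + 13/180 + 13/90 + 13/180 = 47/90
P(Z=0 | obs) = 7/30 / 47/90 = 21/47
P(Z=1 | obs) = 13/180 / 47/90 = 13/94
P(Z=2 | obs) = 13/90 / 47/90 = 13/47
P(Z=3 | obs) = 13/180 / 47/90 = 13/94

P(Z=0) = 21/47, P(Z=1) = 13/94, P(Z=2) = 13/47, P(Z=3) = 13/94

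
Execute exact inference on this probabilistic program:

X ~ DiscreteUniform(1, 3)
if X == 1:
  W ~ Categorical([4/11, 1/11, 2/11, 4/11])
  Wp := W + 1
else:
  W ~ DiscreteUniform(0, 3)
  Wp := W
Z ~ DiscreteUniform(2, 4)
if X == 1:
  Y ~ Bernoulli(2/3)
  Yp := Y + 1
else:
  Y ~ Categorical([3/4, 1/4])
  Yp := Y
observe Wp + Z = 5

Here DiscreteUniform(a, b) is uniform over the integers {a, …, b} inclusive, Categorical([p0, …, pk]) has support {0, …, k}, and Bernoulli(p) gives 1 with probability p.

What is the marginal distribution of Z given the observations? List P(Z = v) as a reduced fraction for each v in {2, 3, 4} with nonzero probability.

P(Z=2) = 15/47, P(Z=3) = 13/47, P(Z=4) = 19/47

Enumerate traces; 18 have nonzero weight after conditioning:
  (X=1, W=0, Z=4, Y=0) weight 4/297
  (X=1, W=0, Z=4, Y=1) weight 8/297
  (X=1, W=1, Z=3, Y=0) weight 1/297
  (X=1, W=1, Z=3, Y=1) weight 2/297
  (X=1, W=2, Z=2, Y=0) weight 2/297
  (X=1, W=2, Z=2, Y=1) weight 4/297
  (X=2, W=1, Z=4, Y=0) weight 1/48
  (X=2, W=1, Z=4, Y=1) weight 1/144
  … 10 more
Group by Z:
  weight(Z=2) = 5/66
  weight(Z=3) = 13/198
  weight(Z=4) = 19/198
Total weight = 5/66 + 13/198 + 19/198 = 47/198
P(Z=2 | obs) = 5/66 / 47/198 = 15/47
P(Z=3 | obs) = 13/198 / 47/198 = 13/47
P(Z=4 | obs) = 19/198 / 47/198 = 19/47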